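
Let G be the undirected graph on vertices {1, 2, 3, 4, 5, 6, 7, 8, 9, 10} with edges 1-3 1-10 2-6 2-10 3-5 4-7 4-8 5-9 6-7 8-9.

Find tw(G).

A width-2 tree decomposition is:
Bags: B1 = {4, 7, 8}  B2 = {7, 8, 9}  B3 = {5, 7, 9}  B4 = {3, 5, 7}  B5 = {1, 3, 7}  B6 = {1, 7, 10}  B7 = {2, 7, 10}  B8 = {2, 6, 7}
Tree: B1–B2, B2–B3, B3–B4, B4–B5, B5–B6, B6–B7, B7–B8
The largest bag has 3 vertices, giving width 2; this decomposition certifies tw(G) ≤ 2. For the lower bound, G contains the cycle 7–4–8–9–5–3–1–10–2–6–7, so G is not a forest; only forests have treewidth ≤ 1, hence tw(G) ≥ 2. Hence tw(G) = 2 exactly.

2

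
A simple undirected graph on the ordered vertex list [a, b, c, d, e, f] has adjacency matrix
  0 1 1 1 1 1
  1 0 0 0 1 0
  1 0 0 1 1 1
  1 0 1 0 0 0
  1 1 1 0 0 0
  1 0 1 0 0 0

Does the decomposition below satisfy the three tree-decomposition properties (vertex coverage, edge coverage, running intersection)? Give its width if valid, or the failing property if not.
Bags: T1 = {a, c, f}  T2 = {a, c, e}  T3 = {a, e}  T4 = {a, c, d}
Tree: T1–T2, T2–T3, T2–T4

No — vertex b appears in no bag.

A tree decomposition must satisfy three properties: every vertex lies in some bag; for every edge, both endpoints lie together in some bag; and for every vertex, the bags containing it form a connected subtree. Here vertex b appears in no bag, so the decomposition is invalid.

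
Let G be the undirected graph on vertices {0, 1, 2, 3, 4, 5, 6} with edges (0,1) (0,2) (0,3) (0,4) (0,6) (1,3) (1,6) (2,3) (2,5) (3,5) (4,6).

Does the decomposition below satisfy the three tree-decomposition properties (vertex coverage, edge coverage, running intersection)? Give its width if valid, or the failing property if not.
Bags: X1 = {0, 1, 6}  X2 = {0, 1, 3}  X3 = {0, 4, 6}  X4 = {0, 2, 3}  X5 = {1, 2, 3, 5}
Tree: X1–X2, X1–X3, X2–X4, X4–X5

No — bags containing vertex 1 are not connected in the tree.

A tree decomposition must satisfy three properties: every vertex lies in some bag; for every edge, both endpoints lie together in some bag; and for every vertex, the bags containing it form a connected subtree. Here bags containing vertex 1 are not connected in the tree, so the decomposition is invalid.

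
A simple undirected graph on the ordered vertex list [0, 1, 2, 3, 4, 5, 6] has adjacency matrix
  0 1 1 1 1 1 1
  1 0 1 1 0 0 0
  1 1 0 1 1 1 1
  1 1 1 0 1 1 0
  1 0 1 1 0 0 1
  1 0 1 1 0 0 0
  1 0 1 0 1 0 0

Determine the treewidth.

A width-3 tree decomposition is:
Bags: B1 = {0, 2, 3, 4}  B2 = {0, 2, 4, 6}  B3 = {0, 2, 3, 5}  B4 = {0, 1, 2, 3}
Tree: B1–B2, B1–B3, B3–B4
Every bag has size at most 4, so the width is 4 − 1 = 3 and tw(G) ≤ 3. Conversely, {0, 1, 2, 3} is a clique of size 4, and the vertices of any clique must share a bag in every tree decomposition; so some bag has ≥ 4 vertices and tw(G) ≥ 3. Combining the bounds, tw(G) = 3.

3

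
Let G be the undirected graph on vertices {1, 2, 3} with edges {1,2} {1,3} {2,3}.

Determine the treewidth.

2

A width-2 tree decomposition is:
Bags: B1 = {1, 2, 3}
Tree: (single bag)
With just one bag of size 3, the width is 3 − 1 = 2, so tw(G) ≤ 2. Conversely, {1, 2, 3} is a clique of size 3, and the vertices of any clique must share a bag in every tree decomposition; so some bag has ≥ 3 vertices and tw(G) ≥ 2. The upper and lower bounds meet at 2, so that is the treewidth.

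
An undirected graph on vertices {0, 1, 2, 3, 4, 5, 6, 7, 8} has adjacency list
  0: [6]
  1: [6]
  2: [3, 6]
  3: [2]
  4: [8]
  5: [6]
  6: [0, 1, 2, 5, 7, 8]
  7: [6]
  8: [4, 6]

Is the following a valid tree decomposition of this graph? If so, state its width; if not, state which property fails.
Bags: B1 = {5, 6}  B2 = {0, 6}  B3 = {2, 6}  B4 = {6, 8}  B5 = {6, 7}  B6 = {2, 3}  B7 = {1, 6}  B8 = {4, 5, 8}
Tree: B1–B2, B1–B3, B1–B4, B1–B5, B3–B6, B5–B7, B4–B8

No — bags containing vertex 5 are not connected in the tree.

A tree decomposition must satisfy three properties: every vertex lies in some bag; for every edge, both endpoints lie together in some bag; and for every vertex, the bags containing it form a connected subtree. Here bags containing vertex 5 are not connected in the tree, so the decomposition is invalid.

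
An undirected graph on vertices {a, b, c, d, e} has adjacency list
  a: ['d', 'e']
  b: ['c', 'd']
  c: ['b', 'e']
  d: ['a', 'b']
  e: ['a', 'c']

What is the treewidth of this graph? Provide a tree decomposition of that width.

Each bag holds 3 vertices, so the decomposition has width 2, which upper-bounds the treewidth. Since b–c–e–a–d–b is a cycle in G, G is not acyclic. Forests are exactly the graphs of treewidth ≤ 1, so tw(G) ≥ 2. Therefore the treewidth is 2.

Treewidth 2.
One such decomposition:
Bags: B1 = {b, c, e}  B2 = {a, b, e}  B3 = {a, b, d}
Tree: B1–B2, B2–B3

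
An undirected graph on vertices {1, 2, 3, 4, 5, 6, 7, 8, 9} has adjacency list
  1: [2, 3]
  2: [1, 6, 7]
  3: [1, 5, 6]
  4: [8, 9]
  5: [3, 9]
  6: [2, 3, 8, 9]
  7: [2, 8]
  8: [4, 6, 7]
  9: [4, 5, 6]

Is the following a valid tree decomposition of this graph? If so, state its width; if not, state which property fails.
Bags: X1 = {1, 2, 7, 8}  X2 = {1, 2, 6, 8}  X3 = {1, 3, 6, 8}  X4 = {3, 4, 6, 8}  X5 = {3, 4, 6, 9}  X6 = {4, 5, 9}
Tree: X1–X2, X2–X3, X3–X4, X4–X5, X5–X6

No — edge (3,5) lies in no bag.

A tree decomposition must satisfy three properties: every vertex lies in some bag; for every edge, both endpoints lie together in some bag; and for every vertex, the bags containing it form a connected subtree. Here edge (3,5) lies in no bag, so the decomposition is invalid.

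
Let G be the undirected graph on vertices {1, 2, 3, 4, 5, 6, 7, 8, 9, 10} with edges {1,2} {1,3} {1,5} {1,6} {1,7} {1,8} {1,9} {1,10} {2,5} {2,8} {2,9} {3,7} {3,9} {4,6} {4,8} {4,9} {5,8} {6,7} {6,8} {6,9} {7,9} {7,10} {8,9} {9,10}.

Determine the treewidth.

3

A width-3 tree decomposition is:
Bags: B1 = {1, 7, 9, 10}  B2 = {1, 6, 7, 9}  B3 = {1, 3, 7, 9}  B4 = {1, 6, 8, 9}  B5 = {4, 6, 8, 9}  B6 = {1, 2, 8, 9}  B7 = {1, 2, 5, 8}
Tree: B1–B2, B2–B3, B2–B4, B4–B5, B4–B6, B6–B7
The largest bag has 4 vertices, giving width 3; this decomposition certifies tw(G) ≤ 3. Conversely, {1, 2, 8, 9} is a clique of size 4, and the vertices of any clique must share a bag in every tree decomposition; so some bag has ≥ 4 vertices and tw(G) ≥ 3. Therefore the treewidth is 3.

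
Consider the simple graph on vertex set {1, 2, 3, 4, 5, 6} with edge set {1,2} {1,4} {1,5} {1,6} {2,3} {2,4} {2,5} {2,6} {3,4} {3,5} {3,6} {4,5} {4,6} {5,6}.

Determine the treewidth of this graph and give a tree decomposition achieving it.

Every bag has size at most 5, so the width is 5 − 1 = 4 and tw(G) ≤ 4. Conversely, {1, 2, 4, 5, 6} is a clique of size 5, and the vertices of any clique must share a bag in every tree decomposition; so some bag has ≥ 5 vertices and tw(G) ≥ 4. Hence tw(G) = 4 exactly.

Treewidth 4.
One optimal decomposition is:
Bags: B1 = {2, 3, 4, 5, 6}  B2 = {1, 2, 4, 5, 6}
Tree: B1–B2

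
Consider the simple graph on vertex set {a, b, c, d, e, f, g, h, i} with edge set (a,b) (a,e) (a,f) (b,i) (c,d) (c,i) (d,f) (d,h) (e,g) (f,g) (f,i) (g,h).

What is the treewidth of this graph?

3

A width-3 tree decomposition is:
Bags: B1 = {a, e, g, h}  B2 = {a, f, g, h}  B3 = {a, d, f, h}  B4 = {a, b, d, f}  B5 = {b, d, f, i}  B6 = {b, c, d, i}
Tree: B1–B2, B2–B3, B3–B4, B4–B5, B5–B6
Every bag has size at most 4, so the width is 4 − 1 = 3 and tw(G) ≤ 3. For the lower bound: the 4 vertex sets {e,g,h}, {a}, {f}, {b,c,d,i} are disjoint, each induces a connected subgraph, and every pair is joined by at least one edge of G. Contracting each set to a single vertex therefore yields K_{4} as a minor, and since treewidth is minor-monotone, tw(G) ≥ tw(K_{4}) = 3. The upper and lower bounds meet at 3, so that is the treewidth.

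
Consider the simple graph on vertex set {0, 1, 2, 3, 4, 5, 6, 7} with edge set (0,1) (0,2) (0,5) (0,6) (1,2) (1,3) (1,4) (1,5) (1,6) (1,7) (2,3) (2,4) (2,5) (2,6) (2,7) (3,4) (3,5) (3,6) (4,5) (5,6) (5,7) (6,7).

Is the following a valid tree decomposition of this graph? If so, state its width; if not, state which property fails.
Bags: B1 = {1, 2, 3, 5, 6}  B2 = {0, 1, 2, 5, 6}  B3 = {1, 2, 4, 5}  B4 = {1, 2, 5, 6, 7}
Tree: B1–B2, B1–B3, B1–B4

No — edge (3,4) lies in no bag.

A tree decomposition must satisfy three properties: every vertex lies in some bag; for every edge, both endpoints lie together in some bag; and for every vertex, the bags containing it form a connected subtree. Here edge (3,4) lies in no bag, so the decomposition is invalid.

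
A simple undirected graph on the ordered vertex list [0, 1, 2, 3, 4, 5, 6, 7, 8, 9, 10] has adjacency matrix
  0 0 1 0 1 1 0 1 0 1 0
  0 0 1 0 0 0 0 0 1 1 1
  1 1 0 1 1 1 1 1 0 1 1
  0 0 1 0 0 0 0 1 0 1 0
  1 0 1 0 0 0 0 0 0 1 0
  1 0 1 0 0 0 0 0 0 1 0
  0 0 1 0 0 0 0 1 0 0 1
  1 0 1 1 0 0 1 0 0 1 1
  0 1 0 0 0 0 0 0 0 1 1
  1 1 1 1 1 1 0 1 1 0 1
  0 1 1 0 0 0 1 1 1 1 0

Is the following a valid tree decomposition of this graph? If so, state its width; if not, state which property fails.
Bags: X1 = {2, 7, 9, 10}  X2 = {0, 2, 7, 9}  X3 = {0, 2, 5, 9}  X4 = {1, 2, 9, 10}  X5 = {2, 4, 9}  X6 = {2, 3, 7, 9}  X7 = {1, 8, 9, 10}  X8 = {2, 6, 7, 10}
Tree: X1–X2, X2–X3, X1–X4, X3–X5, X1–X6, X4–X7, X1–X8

A tree decomposition must satisfy three properties: every vertex lies in some bag; for every edge, both endpoints lie together in some bag; and for every vertex, the bags containing it form a connected subtree. Here edge (0,4) lies in no bag, so the decomposition is invalid.

No — edge (0,4) lies in no bag.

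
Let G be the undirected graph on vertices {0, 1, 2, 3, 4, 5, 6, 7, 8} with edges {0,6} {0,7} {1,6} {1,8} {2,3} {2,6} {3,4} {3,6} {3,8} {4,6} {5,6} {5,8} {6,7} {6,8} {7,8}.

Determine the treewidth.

A width-2 tree decomposition is:
Bags: B1 = {1, 6, 8}  B2 = {3, 6, 8}  B3 = {5, 6, 8}  B4 = {2, 3, 6}  B5 = {6, 7, 8}  B6 = {3, 4, 6}  B7 = {0, 6, 7}
Tree: B1–B2, B1–B3, B2–B4, B3–B5, B2–B6, B5–B7
The largest bag has 3 vertices, giving width 2; this decomposition certifies tw(G) ≤ 2. Conversely, {0, 6, 7} is a clique of size 3, and the vertices of any clique must share a bag in every tree decomposition; so some bag has ≥ 3 vertices and tw(G) ≥ 2. The upper and lower bounds meet at 2, so that is the treewidth.

2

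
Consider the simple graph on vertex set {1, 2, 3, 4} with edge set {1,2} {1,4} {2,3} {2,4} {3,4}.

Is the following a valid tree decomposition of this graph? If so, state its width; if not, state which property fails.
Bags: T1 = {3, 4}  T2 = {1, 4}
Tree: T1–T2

A tree decomposition must satisfy three properties: every vertex lies in some bag; for every edge, both endpoints lie together in some bag; and for every vertex, the bags containing it form a connected subtree. Here vertex 2 appears in no bag, so the decomposition is invalid.

No — vertex 2 appears in no bag.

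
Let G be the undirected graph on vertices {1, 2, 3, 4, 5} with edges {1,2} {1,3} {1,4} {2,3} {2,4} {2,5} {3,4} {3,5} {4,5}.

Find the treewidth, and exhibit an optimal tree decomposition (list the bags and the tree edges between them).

Treewidth 3.
One such decomposition:
Bags: B1 = {1, 2, 3, 4}  B2 = {2, 3, 4, 5}
Tree: B1–B2

Every bag has size at most 4, so the width is 4 − 1 = 3 and tw(G) ≤ 3. For the lower bound, the 4 vertices {1, 2, 3, 4} are pairwise adjacent, and any tree decomposition puts a clique entirely inside one bag — forcing width ≥ 3. Hence tw(G) = 3 exactly.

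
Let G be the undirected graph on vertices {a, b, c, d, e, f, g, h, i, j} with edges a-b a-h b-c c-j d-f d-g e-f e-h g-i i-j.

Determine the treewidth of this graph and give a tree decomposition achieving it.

Treewidth 2.
One optimal decomposition is:
Bags: B1 = {b, c, j}  B2 = {b, i, j}  B3 = {b, g, i}  B4 = {b, d, g}  B5 = {b, d, f}  B6 = {b, e, f}  B7 = {b, e, h}  B8 = {a, b, h}
Tree: B1–B2, B2–B3, B3–B4, B4–B5, B5–B6, B6–B7, B7–B8

The largest bag has 3 vertices, giving width 2; this decomposition certifies tw(G) ≤ 2. Since b–c–j–i–g–d–f–e–h–a–b is a cycle in G, G is not acyclic. Forests are exactly the graphs of treewidth ≤ 1, so tw(G) ≥ 2. Combining the bounds, tw(G) = 2.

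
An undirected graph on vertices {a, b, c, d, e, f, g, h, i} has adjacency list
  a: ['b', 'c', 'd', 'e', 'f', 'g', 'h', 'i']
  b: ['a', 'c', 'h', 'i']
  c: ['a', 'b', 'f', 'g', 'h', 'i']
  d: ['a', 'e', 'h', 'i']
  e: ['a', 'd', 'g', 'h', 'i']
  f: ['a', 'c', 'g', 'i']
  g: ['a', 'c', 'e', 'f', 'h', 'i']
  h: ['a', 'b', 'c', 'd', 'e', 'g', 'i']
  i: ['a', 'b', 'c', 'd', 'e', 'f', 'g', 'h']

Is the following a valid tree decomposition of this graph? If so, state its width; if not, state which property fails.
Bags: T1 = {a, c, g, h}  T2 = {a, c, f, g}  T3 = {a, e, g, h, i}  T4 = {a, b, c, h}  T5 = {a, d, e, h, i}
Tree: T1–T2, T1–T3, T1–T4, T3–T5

A tree decomposition must satisfy three properties: every vertex lies in some bag; for every edge, both endpoints lie together in some bag; and for every vertex, the bags containing it form a connected subtree. Here edge (i,c) lies in no bag, so the decomposition is invalid.

No — edge (i,c) lies in no bag.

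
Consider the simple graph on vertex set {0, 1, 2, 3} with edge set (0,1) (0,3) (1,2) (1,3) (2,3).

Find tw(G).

2

A width-2 tree decomposition is:
Bags: B1 = {0, 1, 3}  B2 = {1, 2, 3}
Tree: B1–B2
Every bag has size at most 3, so the width is 3 − 1 = 2 and tw(G) ≤ 2. For the lower bound, the 3 vertices {0, 1, 3} are pairwise adjacent, and any tree decomposition puts a clique entirely inside one bag — forcing width ≥ 2. The upper and lower bounds meet at 2, so that is the treewidth.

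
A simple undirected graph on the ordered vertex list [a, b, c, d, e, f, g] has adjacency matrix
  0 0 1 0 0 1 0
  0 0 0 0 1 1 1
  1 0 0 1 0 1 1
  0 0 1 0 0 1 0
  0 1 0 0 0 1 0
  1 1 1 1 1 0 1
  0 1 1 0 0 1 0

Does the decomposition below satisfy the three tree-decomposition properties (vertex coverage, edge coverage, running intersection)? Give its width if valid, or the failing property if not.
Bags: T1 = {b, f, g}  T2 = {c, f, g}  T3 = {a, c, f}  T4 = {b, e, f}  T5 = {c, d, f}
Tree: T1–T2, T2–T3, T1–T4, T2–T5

Every vertex of G appears in some bag (union = {a, b, c, d, e, f, g}); every edge is covered by a bag; and for each vertex v the set of bags containing v is connected in the bag tree. The decomposition is therefore valid. The largest bag has 3 vertices, so the width is 2.

Yes; width 2.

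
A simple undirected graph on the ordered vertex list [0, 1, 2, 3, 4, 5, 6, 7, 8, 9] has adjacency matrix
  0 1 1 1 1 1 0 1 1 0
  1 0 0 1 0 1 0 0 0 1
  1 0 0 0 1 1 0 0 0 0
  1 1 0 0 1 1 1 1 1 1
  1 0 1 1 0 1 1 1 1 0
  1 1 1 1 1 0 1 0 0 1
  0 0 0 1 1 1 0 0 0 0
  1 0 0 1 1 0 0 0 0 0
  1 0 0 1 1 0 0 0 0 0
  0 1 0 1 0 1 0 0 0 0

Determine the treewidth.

A width-3 tree decomposition is:
Bags: B1 = {1, 3, 5, 9}  B2 = {0, 1, 3, 5}  B3 = {0, 3, 4, 5}  B4 = {0, 3, 4, 7}  B5 = {0, 3, 4, 8}  B6 = {0, 2, 4, 5}  B7 = {3, 4, 5, 6}
Tree: B1–B2, B2–B3, B3–B4, B4–B5, B3–B6, B3–B7
Every bag has size at most 4, so the width is 4 − 1 = 3 and tw(G) ≤ 3. For the lower bound, the 4 vertices {0, 2, 4, 5} are pairwise adjacent, and any tree decomposition puts a clique entirely inside one bag — forcing width ≥ 3. Hence tw(G) = 3 exactly.

3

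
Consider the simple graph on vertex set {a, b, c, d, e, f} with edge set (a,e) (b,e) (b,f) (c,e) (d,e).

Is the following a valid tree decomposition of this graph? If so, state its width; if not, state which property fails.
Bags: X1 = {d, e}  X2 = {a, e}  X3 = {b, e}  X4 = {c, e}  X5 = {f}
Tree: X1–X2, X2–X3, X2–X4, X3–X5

A tree decomposition must satisfy three properties: every vertex lies in some bag; for every edge, both endpoints lie together in some bag; and for every vertex, the bags containing it form a connected subtree. Here edge (b,f) lies in no bag, so the decomposition is invalid.

No — edge (b,f) lies in no bag.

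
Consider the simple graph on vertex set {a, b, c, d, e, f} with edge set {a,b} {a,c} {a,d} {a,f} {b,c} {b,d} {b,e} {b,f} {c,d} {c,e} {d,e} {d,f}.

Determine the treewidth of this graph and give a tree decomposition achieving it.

Each bag holds 4 vertices, so the decomposition has width 3, which upper-bounds the treewidth. Conversely, {b, c, d, e} is a clique of size 4, and the vertices of any clique must share a bag in every tree decomposition; so some bag has ≥ 4 vertices and tw(G) ≥ 3. Combining the bounds, tw(G) = 3.

Treewidth 3.
Bags: B1 = {a, b, c, d}  B2 = {b, c, d, e}  B3 = {a, b, d, f}
Tree: B1–B2, B1–B3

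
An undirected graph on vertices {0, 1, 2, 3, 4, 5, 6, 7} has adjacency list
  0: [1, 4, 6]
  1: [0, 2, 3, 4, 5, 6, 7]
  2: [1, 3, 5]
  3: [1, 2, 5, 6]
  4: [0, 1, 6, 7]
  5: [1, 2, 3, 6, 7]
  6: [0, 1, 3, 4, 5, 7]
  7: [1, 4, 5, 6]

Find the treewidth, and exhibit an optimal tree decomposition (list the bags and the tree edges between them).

The largest bag has 4 vertices, giving width 3; this decomposition certifies tw(G) ≤ 3. For the lower bound, the 4 vertices {1, 2, 3, 5} are pairwise adjacent, and any tree decomposition puts a clique entirely inside one bag — forcing width ≥ 3. Hence tw(G) = 3 exactly.

Treewidth 3.
One such decomposition:
Bags: B1 = {1, 4, 6, 7}  B2 = {1, 5, 6, 7}  B3 = {1, 3, 5, 6}  B4 = {1, 2, 3, 5}  B5 = {0, 1, 4, 6}
Tree: B1–B2, B2–B3, B3–B4, B1–B5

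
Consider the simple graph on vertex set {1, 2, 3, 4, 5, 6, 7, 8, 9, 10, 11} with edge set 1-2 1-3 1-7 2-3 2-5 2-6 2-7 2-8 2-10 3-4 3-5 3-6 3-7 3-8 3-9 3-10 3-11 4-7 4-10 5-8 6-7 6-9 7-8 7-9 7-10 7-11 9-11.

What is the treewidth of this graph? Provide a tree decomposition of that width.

Treewidth 3.
One such decomposition:
Bags: B1 = {3, 6, 7, 9}  B2 = {2, 3, 6, 7}  B3 = {3, 7, 9, 11}  B4 = {2, 3, 7, 8}  B5 = {2, 3, 7, 10}  B6 = {3, 4, 7, 10}  B7 = {2, 3, 5, 8}  B8 = {1, 2, 3, 7}
Tree: B1–B2, B1–B3, B2–B4, B2–B5, B5–B6, B4–B7, B2–B8

The largest bag has 4 vertices, giving width 3; this decomposition certifies tw(G) ≤ 3. Conversely, {2, 3, 5, 8} is a clique of size 4, and the vertices of any clique must share a bag in every tree decomposition; so some bag has ≥ 4 vertices and tw(G) ≥ 3. Therefore the treewidth is 3.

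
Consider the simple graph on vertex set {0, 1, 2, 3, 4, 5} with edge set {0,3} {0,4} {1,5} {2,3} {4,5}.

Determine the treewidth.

A width-1 tree decomposition is:
Bags: B1 = {1, 5}  B2 = {4, 5}  B3 = {0, 4}  B4 = {0, 3}  B5 = {2, 3}
Tree: B1–B2, B2–B3, B3–B4, B4–B5
The largest bag has 2 vertices, giving width 1; this decomposition certifies tw(G) ≤ 1. Since G has at least one edge (e.g. 1–5), it is not an edgeless graph, so tw(G) ≥ 1. Therefore the treewidth is 1.

1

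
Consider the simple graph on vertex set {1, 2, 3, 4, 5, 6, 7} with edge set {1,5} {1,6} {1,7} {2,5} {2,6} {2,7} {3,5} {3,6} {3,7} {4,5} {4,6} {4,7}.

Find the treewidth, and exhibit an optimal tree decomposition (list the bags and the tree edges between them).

Treewidth 3.
One optimal decomposition is:
Bags: B1 = {3, 5, 6, 7}  B2 = {4, 5, 6, 7}  B3 = {1, 5, 6, 7}  B4 = {2, 5, 6, 7}
Tree: B1–B2, B2–B3, B3–B4

The largest bag has 4 vertices, giving width 3; this decomposition certifies tw(G) ≤ 3. For the lower bound: the 4 vertex sets {3,6}, {4,7}, {5}, {1} are disjoint, each induces a connected subgraph, and every pair is joined by at least one edge of G. Contracting each set to a single vertex therefore yields K_{4} as a minor, and since treewidth is minor-monotone, tw(G) ≥ tw(K_{4}) = 3. Combining the bounds, tw(G) = 3.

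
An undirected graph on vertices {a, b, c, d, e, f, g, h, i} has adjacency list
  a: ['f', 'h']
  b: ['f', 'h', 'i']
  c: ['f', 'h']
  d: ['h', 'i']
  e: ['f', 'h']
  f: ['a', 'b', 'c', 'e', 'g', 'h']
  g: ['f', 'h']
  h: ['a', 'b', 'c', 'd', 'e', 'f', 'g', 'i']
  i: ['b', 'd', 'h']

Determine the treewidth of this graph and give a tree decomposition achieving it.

Treewidth 2.
One such decomposition:
Bags: B1 = {e, f, h}  B2 = {c, f, h}  B3 = {b, f, h}  B4 = {b, h, i}  B5 = {a, f, h}  B6 = {f, g, h}  B7 = {d, h, i}
Tree: B1–B2, B1–B3, B3–B4, B1–B5, B2–B6, B4–B7

Each bag holds 3 vertices, so the decomposition has width 2, which upper-bounds the treewidth. On the other hand G contains the 3-clique {d, h, i}. A clique must lie in a single bag of any decomposition, so no decomposition can have width below 2. Therefore the treewidth is 2.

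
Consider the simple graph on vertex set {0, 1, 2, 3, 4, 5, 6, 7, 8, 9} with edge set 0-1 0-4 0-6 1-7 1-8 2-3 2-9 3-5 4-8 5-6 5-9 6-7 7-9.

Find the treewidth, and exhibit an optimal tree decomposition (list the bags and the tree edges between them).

Treewidth 2.
One optimal decomposition is:
Bags: B1 = {2, 3, 5}  B2 = {2, 5, 9}  B3 = {5, 6, 9}  B4 = {6, 7, 9}  B5 = {0, 6, 7}  B6 = {0, 1, 7}  B7 = {0, 1, 4}  B8 = {1, 4, 8}
Tree: B1–B2, B2–B3, B3–B4, B4–B5, B5–B6, B6–B7, B7–B8

The largest bag has 3 vertices, giving width 2; this decomposition certifies tw(G) ≤ 2. Since 3–2–9–5–3 is a cycle in G, G is not acyclic. Forests are exactly the graphs of treewidth ≤ 1, so tw(G) ≥ 2. Combining the bounds, tw(G) = 2.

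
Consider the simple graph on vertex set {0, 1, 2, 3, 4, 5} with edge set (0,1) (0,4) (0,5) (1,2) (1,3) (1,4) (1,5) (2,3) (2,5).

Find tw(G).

2

A width-2 tree decomposition is:
Bags: B1 = {0, 1, 5}  B2 = {1, 2, 5}  B3 = {0, 1, 4}  B4 = {1, 2, 3}
Tree: B1–B2, B1–B3, B2–B4
Each bag holds 3 vertices, so the decomposition has width 2, which upper-bounds the treewidth. Conversely, {0, 1, 4} is a clique of size 3, and the vertices of any clique must share a bag in every tree decomposition; so some bag has ≥ 3 vertices and tw(G) ≥ 2. Combining the bounds, tw(G) = 2.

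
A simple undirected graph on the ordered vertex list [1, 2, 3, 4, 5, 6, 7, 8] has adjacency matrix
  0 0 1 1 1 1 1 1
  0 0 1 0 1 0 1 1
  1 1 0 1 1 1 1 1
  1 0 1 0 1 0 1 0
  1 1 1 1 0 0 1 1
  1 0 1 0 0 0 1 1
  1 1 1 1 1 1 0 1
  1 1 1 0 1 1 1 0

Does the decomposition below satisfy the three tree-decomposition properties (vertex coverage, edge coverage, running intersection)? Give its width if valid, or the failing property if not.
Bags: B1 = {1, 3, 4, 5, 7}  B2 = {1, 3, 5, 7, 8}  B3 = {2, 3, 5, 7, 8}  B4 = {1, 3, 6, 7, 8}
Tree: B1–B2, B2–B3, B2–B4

Yes; width 4.

Checking the three conditions: (i) the bags cover all of {1, 2, 3, 4, 5, 6, 7, 8}; (ii) for each edge, some bag contains both endpoints; (iii) the bags containing any fixed vertex form a subtree. All hold, so the decomposition is valid with width 5 − 1 = 4.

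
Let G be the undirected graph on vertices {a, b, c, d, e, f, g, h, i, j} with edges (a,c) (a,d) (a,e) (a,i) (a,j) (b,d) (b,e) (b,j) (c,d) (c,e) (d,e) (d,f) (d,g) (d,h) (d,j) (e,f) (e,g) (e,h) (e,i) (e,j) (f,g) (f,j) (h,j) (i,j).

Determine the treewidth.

3

A width-3 tree decomposition is:
Bags: B1 = {d, e, f, j}  B2 = {a, d, e, j}  B3 = {a, e, i, j}  B4 = {b, d, e, j}  B5 = {d, e, f, g}  B6 = {a, c, d, e}  B7 = {d, e, h, j}
Tree: B1–B2, B2–B3, B2–B4, B1–B5, B2–B6, B1–B7
Every bag has size at most 4, so the width is 4 − 1 = 3 and tw(G) ≤ 3. On the other hand G contains the 4-clique {d, e, f, g}. A clique must lie in a single bag of any decomposition, so no decomposition can have width below 3. Combining the bounds, tw(G) = 3.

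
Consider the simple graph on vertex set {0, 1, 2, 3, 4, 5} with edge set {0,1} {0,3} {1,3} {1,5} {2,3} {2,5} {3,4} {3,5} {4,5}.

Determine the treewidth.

2

A width-2 tree decomposition is:
Bags: B1 = {1, 3, 5}  B2 = {2, 3, 5}  B3 = {3, 4, 5}  B4 = {0, 1, 3}
Tree: B1–B2, B2–B3, B1–B4
Every bag has size at most 3, so the width is 3 − 1 = 2 and tw(G) ≤ 2. For the lower bound, the 3 vertices {0, 1, 3} are pairwise adjacent, and any tree decomposition puts a clique entirely inside one bag — forcing width ≥ 2. Combining the bounds, tw(G) = 2.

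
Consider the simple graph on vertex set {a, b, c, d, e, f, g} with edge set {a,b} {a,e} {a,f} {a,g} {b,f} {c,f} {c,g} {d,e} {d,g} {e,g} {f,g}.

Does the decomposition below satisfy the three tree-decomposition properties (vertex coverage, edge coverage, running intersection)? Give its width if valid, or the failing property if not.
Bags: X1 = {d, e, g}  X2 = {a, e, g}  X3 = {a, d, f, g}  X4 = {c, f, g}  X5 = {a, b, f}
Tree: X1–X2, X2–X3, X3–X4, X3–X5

A tree decomposition must satisfy three properties: every vertex lies in some bag; for every edge, both endpoints lie together in some bag; and for every vertex, the bags containing it form a connected subtree. Here bags containing vertex d are not connected in the tree, so the decomposition is invalid.

No — bags containing vertex d are not connected in the tree.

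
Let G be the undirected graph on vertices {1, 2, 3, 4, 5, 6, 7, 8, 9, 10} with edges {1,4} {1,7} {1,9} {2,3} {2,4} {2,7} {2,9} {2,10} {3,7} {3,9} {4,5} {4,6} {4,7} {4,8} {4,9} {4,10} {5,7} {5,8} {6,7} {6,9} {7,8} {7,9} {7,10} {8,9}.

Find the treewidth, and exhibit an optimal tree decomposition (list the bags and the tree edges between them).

Treewidth 3.
One such decomposition:
Bags: B1 = {2, 4, 7, 9}  B2 = {4, 7, 8, 9}  B3 = {2, 3, 7, 9}  B4 = {4, 6, 7, 9}  B5 = {4, 5, 7, 8}  B6 = {1, 4, 7, 9}  B7 = {2, 4, 7, 10}
Tree: B1–B2, B1–B3, B2–B4, B2–B5, B1–B6, B1–B7

The largest bag has 4 vertices, giving width 3; this decomposition certifies tw(G) ≤ 3. Conversely, {2, 3, 7, 9} is a clique of size 4, and the vertices of any clique must share a bag in every tree decomposition; so some bag has ≥ 4 vertices and tw(G) ≥ 3. Therefore the treewidth is 3.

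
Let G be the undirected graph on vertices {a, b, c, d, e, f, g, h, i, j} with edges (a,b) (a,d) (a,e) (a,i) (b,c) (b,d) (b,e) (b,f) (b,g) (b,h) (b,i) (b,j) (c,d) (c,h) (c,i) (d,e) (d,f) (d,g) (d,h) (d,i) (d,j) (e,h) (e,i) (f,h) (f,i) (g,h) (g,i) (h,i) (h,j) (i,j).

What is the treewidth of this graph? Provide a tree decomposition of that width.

Every bag has size at most 5, so the width is 5 − 1 = 4 and tw(G) ≤ 4. For the lower bound, the 5 vertices {b, d, f, h, i} are pairwise adjacent, and any tree decomposition puts a clique entirely inside one bag — forcing width ≥ 4. Combining the bounds, tw(G) = 4.

Treewidth 4.
Bags: B1 = {b, d, g, h, i}  B2 = {b, d, h, i, j}  B3 = {b, d, e, h, i}  B4 = {b, c, d, h, i}  B5 = {a, b, d, e, i}  B6 = {b, d, f, h, i}
Tree: B1–B2, B1–B3, B3–B4, B3–B5, B1–B6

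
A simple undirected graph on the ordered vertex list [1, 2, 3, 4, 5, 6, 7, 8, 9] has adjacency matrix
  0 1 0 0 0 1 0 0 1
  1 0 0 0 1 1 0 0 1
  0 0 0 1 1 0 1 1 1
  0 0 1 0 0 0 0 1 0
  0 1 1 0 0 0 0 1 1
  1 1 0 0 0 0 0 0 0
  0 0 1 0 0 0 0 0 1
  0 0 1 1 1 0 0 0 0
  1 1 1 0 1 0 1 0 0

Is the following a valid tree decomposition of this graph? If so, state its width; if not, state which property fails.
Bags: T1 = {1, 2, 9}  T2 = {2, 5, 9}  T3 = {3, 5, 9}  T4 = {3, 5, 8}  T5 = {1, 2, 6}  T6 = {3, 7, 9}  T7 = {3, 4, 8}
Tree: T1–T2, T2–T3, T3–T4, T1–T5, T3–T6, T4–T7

Yes; width 2.

Checking the three conditions: (i) the bags cover all of {1, 2, 3, 4, 5, 6, 7, 8, 9}; (ii) for each edge, some bag contains both endpoints; (iii) the bags containing any fixed vertex form a subtree. All hold, so the decomposition is valid with width 3 − 1 = 2.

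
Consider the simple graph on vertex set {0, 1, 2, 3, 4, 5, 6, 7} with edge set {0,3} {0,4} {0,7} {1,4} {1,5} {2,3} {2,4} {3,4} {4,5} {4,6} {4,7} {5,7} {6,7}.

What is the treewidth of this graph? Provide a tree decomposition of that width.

Each bag holds 3 vertices, so the decomposition has width 2, which upper-bounds the treewidth. On the other hand G contains the 3-clique {1, 4, 5}. A clique must lie in a single bag of any decomposition, so no decomposition can have width below 2. Hence tw(G) = 2 exactly.

Treewidth 2.
One optimal decomposition is:
Bags: B1 = {4, 5, 7}  B2 = {1, 4, 5}  B3 = {0, 4, 7}  B4 = {0, 3, 4}  B5 = {4, 6, 7}  B6 = {2, 3, 4}
Tree: B1–B2, B1–B3, B3–B4, B1–B5, B4–B6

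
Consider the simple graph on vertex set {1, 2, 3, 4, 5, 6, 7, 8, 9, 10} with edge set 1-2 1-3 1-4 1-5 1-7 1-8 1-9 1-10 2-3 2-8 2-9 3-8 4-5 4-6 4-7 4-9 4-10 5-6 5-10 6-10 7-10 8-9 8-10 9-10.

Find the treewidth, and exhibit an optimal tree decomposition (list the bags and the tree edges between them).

Each bag holds 4 vertices, so the decomposition has width 3, which upper-bounds the treewidth. On the other hand G contains the 4-clique {1, 8, 9, 10}. A clique must lie in a single bag of any decomposition, so no decomposition can have width below 3. Hence tw(G) = 3 exactly.

Treewidth 3.
Bags: B1 = {1, 4, 9, 10}  B2 = {1, 8, 9, 10}  B3 = {1, 4, 7, 10}  B4 = {1, 2, 8, 9}  B5 = {1, 2, 3, 8}  B6 = {1, 4, 5, 10}  B7 = {4, 5, 6, 10}
Tree: B1–B2, B1–B3, B2–B4, B4–B5, B1–B6, B6–B7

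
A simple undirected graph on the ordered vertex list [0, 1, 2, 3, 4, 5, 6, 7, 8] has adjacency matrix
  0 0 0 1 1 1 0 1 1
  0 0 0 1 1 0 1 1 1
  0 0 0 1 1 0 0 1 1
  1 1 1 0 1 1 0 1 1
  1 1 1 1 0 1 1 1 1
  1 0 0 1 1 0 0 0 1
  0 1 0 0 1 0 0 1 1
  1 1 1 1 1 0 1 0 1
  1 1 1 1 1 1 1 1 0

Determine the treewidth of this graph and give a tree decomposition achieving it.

Treewidth 4.
One such decomposition:
Bags: B1 = {1, 3, 4, 7, 8}  B2 = {1, 4, 6, 7, 8}  B3 = {0, 3, 4, 7, 8}  B4 = {0, 3, 4, 5, 8}  B5 = {2, 3, 4, 7, 8}
Tree: B1–B2, B1–B3, B3–B4, B1–B5

Every bag has size at most 5, so the width is 5 − 1 = 4 and tw(G) ≤ 4. On the other hand G contains the 5-clique {0, 3, 4, 5, 8}. A clique must lie in a single bag of any decomposition, so no decomposition can have width below 4. Hence tw(G) = 4 exactly.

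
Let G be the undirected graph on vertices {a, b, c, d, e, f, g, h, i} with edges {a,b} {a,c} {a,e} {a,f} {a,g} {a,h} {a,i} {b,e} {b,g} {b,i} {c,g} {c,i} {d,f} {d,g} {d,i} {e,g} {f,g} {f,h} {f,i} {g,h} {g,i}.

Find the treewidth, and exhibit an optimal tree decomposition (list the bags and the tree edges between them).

Treewidth 3.
One optimal decomposition is:
Bags: B1 = {a, b, g, i}  B2 = {a, b, e, g}  B3 = {a, f, g, i}  B4 = {a, f, g, h}  B5 = {d, f, g, i}  B6 = {a, c, g, i}
Tree: B1–B2, B1–B3, B3–B4, B3–B5, B3–B6

Every bag has size at most 4, so the width is 4 − 1 = 3 and tw(G) ≤ 3. On the other hand G contains the 4-clique {d, f, g, i}. A clique must lie in a single bag of any decomposition, so no decomposition can have width below 3. Combining the bounds, tw(G) = 3.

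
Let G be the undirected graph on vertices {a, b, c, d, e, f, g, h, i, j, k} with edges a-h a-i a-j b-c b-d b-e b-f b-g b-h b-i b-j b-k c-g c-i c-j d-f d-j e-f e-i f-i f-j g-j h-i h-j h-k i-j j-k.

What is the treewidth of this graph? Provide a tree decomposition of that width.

Each bag holds 4 vertices, so the decomposition has width 3, which upper-bounds the treewidth. For the lower bound, the 4 vertices {a, h, i, j} are pairwise adjacent, and any tree decomposition puts a clique entirely inside one bag — forcing width ≥ 3. Therefore the treewidth is 3.

Treewidth 3.
One such decomposition:
Bags: B1 = {b, h, i, j}  B2 = {b, f, i, j}  B3 = {b, h, j, k}  B4 = {b, c, i, j}  B5 = {b, e, f, i}  B6 = {a, h, i, j}  B7 = {b, c, g, j}  B8 = {b, d, f, j}
Tree: B1–B2, B1–B3, B1–B4, B2–B5, B1–B6, B4–B7, B2–B8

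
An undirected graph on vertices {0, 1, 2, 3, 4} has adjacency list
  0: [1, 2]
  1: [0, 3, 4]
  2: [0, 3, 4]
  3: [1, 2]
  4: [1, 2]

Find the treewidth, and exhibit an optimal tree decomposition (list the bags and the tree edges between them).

Treewidth 2.
One optimal decomposition is:
Bags: B1 = {0, 1, 2}  B2 = {1, 2, 3}  B3 = {1, 2, 4}
Tree: B1–B2, B2–B3

Every bag has size at most 3, so the width is 3 − 1 = 2 and tw(G) ≤ 2. For the lower bound, G contains the cycle 0–1–3–2–0, so G is not a forest; only forests have treewidth ≤ 1, hence tw(G) ≥ 2. The upper and lower bounds meet at 2, so that is the treewidth.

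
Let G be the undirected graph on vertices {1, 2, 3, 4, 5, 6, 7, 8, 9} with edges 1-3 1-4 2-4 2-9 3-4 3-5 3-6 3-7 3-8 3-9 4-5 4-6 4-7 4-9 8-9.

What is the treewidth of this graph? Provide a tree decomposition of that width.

The largest bag has 3 vertices, giving width 2; this decomposition certifies tw(G) ≤ 2. For the lower bound, the 3 vertices {2, 4, 9} are pairwise adjacent, and any tree decomposition puts a clique entirely inside one bag — forcing width ≥ 2. Hence tw(G) = 2 exactly.

Treewidth 2.
One optimal decomposition is:
Bags: B1 = {2, 4, 9}  B2 = {3, 4, 9}  B3 = {3, 4, 5}  B4 = {3, 4, 6}  B5 = {3, 8, 9}  B6 = {3, 4, 7}  B7 = {1, 3, 4}
Tree: B1–B2, B2–B3, B3–B4, B2–B5, B4–B6, B3–B7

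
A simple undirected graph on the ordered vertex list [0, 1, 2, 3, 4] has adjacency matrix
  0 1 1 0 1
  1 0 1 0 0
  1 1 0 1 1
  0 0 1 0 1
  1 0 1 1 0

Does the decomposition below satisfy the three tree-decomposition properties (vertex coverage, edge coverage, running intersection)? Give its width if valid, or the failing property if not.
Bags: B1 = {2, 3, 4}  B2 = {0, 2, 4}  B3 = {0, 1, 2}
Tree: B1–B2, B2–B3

Yes; width 2.

Every vertex of G appears in some bag (union = {0, 1, 2, 3, 4}); every edge is covered by a bag; and for each vertex v the set of bags containing v is connected in the bag tree. The decomposition is therefore valid. The largest bag has 3 vertices, so the width is 2.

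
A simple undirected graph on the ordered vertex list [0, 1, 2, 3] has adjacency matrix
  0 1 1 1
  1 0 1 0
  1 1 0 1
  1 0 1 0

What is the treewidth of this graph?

2

A width-2 tree decomposition is:
Bags: B1 = {0, 2, 3}  B2 = {0, 1, 2}
Tree: B1–B2
Every bag has size at most 3, so the width is 3 − 1 = 2 and tw(G) ≤ 2. For the lower bound, the 3 vertices {0, 1, 2} are pairwise adjacent, and any tree decomposition puts a clique entirely inside one bag — forcing width ≥ 2. Therefore the treewidth is 2.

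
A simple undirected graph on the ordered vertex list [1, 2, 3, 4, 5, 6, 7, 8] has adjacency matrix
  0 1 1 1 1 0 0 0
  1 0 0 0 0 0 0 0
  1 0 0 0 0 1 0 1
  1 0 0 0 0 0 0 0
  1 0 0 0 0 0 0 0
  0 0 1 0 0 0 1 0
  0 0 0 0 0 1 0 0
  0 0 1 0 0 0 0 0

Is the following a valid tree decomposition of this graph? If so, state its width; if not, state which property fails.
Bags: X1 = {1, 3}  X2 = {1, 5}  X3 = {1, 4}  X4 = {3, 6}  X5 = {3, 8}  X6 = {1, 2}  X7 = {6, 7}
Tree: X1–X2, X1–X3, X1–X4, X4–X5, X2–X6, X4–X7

Checking the three conditions: (i) the bags cover all of {1, 2, 3, 4, 5, 6, 7, 8}; (ii) for each edge, some bag contains both endpoints; (iii) the bags containing any fixed vertex form a subtree. All hold, so the decomposition is valid with width 2 − 1 = 1.

Yes; width 1.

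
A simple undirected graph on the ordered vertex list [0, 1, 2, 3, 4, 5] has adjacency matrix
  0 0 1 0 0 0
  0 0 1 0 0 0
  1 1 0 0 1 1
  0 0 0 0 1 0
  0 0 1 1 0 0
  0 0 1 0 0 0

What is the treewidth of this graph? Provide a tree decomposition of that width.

Each bag holds 2 vertices, so the decomposition has width 1, which upper-bounds the treewidth. G has an edge, so its treewidth is at least 1. Hence tw(G) = 1 exactly.

Treewidth 1.
Bags: B1 = {1, 2}  B2 = {2, 4}  B3 = {2, 5}  B4 = {3, 4}  B5 = {0, 2}
Tree: B1–B2, B1–B3, B2–B4, B1–B5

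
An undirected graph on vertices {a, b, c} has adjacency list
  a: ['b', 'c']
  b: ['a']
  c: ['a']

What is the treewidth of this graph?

A width-1 tree decomposition is:
Bags: B1 = {a, c}  B2 = {a, b}
Tree: B1–B2
Each bag holds 2 vertices, so the decomposition has width 1, which upper-bounds the treewidth. Since G has at least one edge (e.g. c–a), it is not an edgeless graph, so tw(G) ≥ 1. Therefore the treewidth is 1.

1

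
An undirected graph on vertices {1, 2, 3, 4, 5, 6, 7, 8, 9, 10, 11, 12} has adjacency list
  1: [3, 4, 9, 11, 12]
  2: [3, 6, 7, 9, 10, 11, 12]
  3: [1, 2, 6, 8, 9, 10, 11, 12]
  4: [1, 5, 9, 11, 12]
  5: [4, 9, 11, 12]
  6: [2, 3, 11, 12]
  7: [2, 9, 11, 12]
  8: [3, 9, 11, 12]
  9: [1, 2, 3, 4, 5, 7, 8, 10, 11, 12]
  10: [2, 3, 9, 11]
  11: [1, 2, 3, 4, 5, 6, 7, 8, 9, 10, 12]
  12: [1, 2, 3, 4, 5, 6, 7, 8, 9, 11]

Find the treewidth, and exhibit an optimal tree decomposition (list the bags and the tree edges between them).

Each bag holds 5 vertices, so the decomposition has width 4, which upper-bounds the treewidth. For the lower bound, the 5 vertices {2, 3, 9, 10, 11} are pairwise adjacent, and any tree decomposition puts a clique entirely inside one bag — forcing width ≥ 4. Therefore the treewidth is 4.

Treewidth 4.
One optimal decomposition is:
Bags: B1 = {1, 3, 9, 11, 12}  B2 = {2, 3, 9, 11, 12}  B3 = {1, 4, 9, 11, 12}  B4 = {2, 3, 9, 10, 11}  B5 = {2, 7, 9, 11, 12}  B6 = {2, 3, 6, 11, 12}  B7 = {4, 5, 9, 11, 12}  B8 = {3, 8, 9, 11, 12}
Tree: B1–B2, B1–B3, B2–B4, B2–B5, B2–B6, B3–B7, B1–B8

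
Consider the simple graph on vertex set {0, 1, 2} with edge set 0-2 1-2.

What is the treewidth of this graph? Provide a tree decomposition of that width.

Treewidth 1.
Bags: B1 = {1, 2}  B2 = {0, 2}
Tree: B1–B2

The largest bag has 2 vertices, giving width 1; this decomposition certifies tw(G) ≤ 1. Since G has at least one edge (e.g. 2–1), it is not an edgeless graph, so tw(G) ≥ 1. Hence tw(G) = 1 exactly.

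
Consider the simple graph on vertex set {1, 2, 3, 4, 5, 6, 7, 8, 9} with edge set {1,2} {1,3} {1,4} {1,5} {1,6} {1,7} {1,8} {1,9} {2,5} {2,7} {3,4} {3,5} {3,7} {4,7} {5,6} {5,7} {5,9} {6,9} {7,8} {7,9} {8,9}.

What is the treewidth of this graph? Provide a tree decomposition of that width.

Treewidth 3.
Bags: B1 = {1, 2, 5, 7}  B2 = {1, 3, 5, 7}  B3 = {1, 5, 7, 9}  B4 = {1, 7, 8, 9}  B5 = {1, 5, 6, 9}  B6 = {1, 3, 4, 7}
Tree: B1–B2, B2–B3, B3–B4, B3–B5, B2–B6

The largest bag has 4 vertices, giving width 3; this decomposition certifies tw(G) ≤ 3. Conversely, {1, 5, 6, 9} is a clique of size 4, and the vertices of any clique must share a bag in every tree decomposition; so some bag has ≥ 4 vertices and tw(G) ≥ 3. Hence tw(G) = 3 exactly.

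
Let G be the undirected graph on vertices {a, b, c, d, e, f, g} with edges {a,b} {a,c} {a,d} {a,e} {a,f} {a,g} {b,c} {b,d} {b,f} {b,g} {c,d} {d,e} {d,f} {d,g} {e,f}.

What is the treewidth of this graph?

3

A width-3 tree decomposition is:
Bags: B1 = {a, b, d, f}  B2 = {a, b, d, g}  B3 = {a, d, e, f}  B4 = {a, b, c, d}
Tree: B1–B2, B1–B3, B1–B4
Each bag holds 4 vertices, so the decomposition has width 3, which upper-bounds the treewidth. On the other hand G contains the 4-clique {a, d, e, f}. A clique must lie in a single bag of any decomposition, so no decomposition can have width below 3. Hence tw(G) = 3 exactly.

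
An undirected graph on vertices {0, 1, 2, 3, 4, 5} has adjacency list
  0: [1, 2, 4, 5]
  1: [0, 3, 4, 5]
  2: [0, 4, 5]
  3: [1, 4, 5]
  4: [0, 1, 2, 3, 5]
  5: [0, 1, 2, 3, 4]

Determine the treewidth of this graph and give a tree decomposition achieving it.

Every bag has size at most 4, so the width is 4 − 1 = 3 and tw(G) ≤ 3. Conversely, {0, 1, 4, 5} is a clique of size 4, and the vertices of any clique must share a bag in every tree decomposition; so some bag has ≥ 4 vertices and tw(G) ≥ 3. The upper and lower bounds meet at 3, so that is the treewidth.

Treewidth 3.
One such decomposition:
Bags: B1 = {0, 2, 4, 5}  B2 = {0, 1, 4, 5}  B3 = {1, 3, 4, 5}
Tree: B1–B2, B2–B3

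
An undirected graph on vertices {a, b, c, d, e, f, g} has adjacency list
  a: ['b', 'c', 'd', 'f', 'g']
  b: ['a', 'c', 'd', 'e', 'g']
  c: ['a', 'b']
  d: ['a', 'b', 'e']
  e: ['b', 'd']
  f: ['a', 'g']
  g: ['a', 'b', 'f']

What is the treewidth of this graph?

A width-2 tree decomposition is:
Bags: B1 = {a, b, d}  B2 = {a, b, g}  B3 = {a, b, c}  B4 = {a, f, g}  B5 = {b, d, e}
Tree: B1–B2, B2–B3, B2–B4, B1–B5
Every bag has size at most 3, so the width is 3 − 1 = 2 and tw(G) ≤ 2. For the lower bound, the 3 vertices {b, d, e} are pairwise adjacent, and any tree decomposition puts a clique entirely inside one bag — forcing width ≥ 2. Hence tw(G) = 2 exactly.

2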